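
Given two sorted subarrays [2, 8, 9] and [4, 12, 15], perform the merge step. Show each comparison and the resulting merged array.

Merging process:

Compare 2 vs 4: take 2 from left. Merged: [2]
Compare 8 vs 4: take 4 from right. Merged: [2, 4]
Compare 8 vs 12: take 8 from left. Merged: [2, 4, 8]
Compare 9 vs 12: take 9 from left. Merged: [2, 4, 8, 9]
Append remaining from right: [12, 15]. Merged: [2, 4, 8, 9, 12, 15]

Final merged array: [2, 4, 8, 9, 12, 15]
Total comparisons: 4

The merged array is [2, 4, 8, 9, 12, 15], requiring 4 comparisons. The merge step runs in O(n) time where n is the total number of elements.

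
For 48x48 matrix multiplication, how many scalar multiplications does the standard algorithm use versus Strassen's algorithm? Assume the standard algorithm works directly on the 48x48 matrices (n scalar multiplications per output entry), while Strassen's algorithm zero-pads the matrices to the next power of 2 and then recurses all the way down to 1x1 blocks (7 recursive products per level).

Matrix multiplication for 48x48 matrices:

Strassen's algorithm requires power-of-2 dimensions. Pad 48x48 to 64x64 (next power of 2).

Standard algorithm: 48^3 = 110592 multiplications
Strassen's algorithm: 7^(log2(64)) = 7^6 = 117649 multiplications
Difference: 110592 - 117649 = -7057 (Strassen uses MORE here due to padding overhead — for small or just-over-power-of-2 n, padding can outweigh the per-level savings)

Standard: 110592 multiplications (48^3). Strassen: 117649 multiplications (7^6, after padding to 64x64). Strassen reduces 8 recursive multiplications to 7 at each level.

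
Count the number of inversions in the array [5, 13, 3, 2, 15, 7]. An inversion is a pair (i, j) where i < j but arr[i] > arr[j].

Finding inversions in [5, 13, 3, 2, 15, 7]:

(0, 2): arr[0]=5 > arr[2]=3
(0, 3): arr[0]=5 > arr[3]=2
(1, 2): arr[1]=13 > arr[2]=3
(1, 3): arr[1]=13 > arr[3]=2
(1, 5): arr[1]=13 > arr[5]=7
(2, 3): arr[2]=3 > arr[3]=2
(4, 5): arr[4]=15 > arr[5]=7

Total inversions: 7

The array has 7 inversion(s): (0,2), (0,3), (1,2), (1,3), (1,5), (2,3), (4,5). Each pair (i,j) satisfies i < j and arr[i] > arr[j].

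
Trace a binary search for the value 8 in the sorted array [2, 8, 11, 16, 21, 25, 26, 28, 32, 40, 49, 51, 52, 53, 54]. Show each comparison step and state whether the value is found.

Binary search for 8 in [2, 8, 11, 16, 21, 25, 26, 28, 32, 40, 49, 51, 52, 53, 54]:

lo=0, hi=14, mid=7, arr[mid]=28 -> 28 > 8, search left half
lo=0, hi=6, mid=3, arr[mid]=16 -> 16 > 8, search left half
lo=0, hi=2, mid=1, arr[mid]=8 -> Found target at index 1!

Binary search finds 8 at index 1 after 3 comparisons. The search repeatedly halves the search space by comparing with the middle element.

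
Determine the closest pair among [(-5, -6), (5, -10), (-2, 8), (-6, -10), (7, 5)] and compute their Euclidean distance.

Computing all pairwise distances among 5 points:

d((-5, -6), (5, -10)) = 10.7703
d((-5, -6), (-2, 8)) = 14.3178
d((-5, -6), (-6, -10)) = 4.1231 <-- minimum
d((-5, -6), (7, 5)) = 16.2788
d((5, -10), (-2, 8)) = 19.3132
d((5, -10), (-6, -10)) = 11.0
d((5, -10), (7, 5)) = 15.1327
d((-2, 8), (-6, -10)) = 18.4391
d((-2, 8), (7, 5)) = 9.4868
d((-6, -10), (7, 5)) = 19.8494

Closest pair: (-5, -6) and (-6, -10) with distance 4.1231

The closest pair is (-5, -6) and (-6, -10) with Euclidean distance 4.1231. For 5 points, brute-force pairwise comparison is shown above. For large n, the divide-and-conquer algorithm (sort by x, recurse on halves, check the dividing strip) achieves O(n log n).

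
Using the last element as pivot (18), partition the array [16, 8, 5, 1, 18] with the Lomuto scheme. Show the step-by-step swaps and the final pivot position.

Lomuto partition with pivot = 18:

Initial array: [16, 8, 5, 1, 18]

arr[0]=16 <= 18: swap with position 0, array becomes [16, 8, 5, 1, 18]
arr[1]=8 <= 18: swap with position 1, array becomes [16, 8, 5, 1, 18]
arr[2]=5 <= 18: swap with position 2, array becomes [16, 8, 5, 1, 18]
arr[3]=1 <= 18: swap with position 3, array becomes [16, 8, 5, 1, 18]

Place pivot at position 4: [16, 8, 5, 1, 18]
Pivot position: 4

After partitioning with pivot 18, the array becomes [16, 8, 5, 1, 18]. The pivot is placed at index 4. All elements to the left of the pivot are <= 18, and all elements to the right are > 18.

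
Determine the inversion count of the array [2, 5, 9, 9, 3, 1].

Finding inversions in [2, 5, 9, 9, 3, 1]:

(0, 5): arr[0]=2 > arr[5]=1
(1, 4): arr[1]=5 > arr[4]=3
(1, 5): arr[1]=5 > arr[5]=1
(2, 4): arr[2]=9 > arr[4]=3
(2, 5): arr[2]=9 > arr[5]=1
(3, 4): arr[3]=9 > arr[4]=3
(3, 5): arr[3]=9 > arr[5]=1
(4, 5): arr[4]=3 > arr[5]=1

Total inversions: 8

The array has 8 inversion(s): (0,5), (1,4), (1,5), (2,4), (2,5), (3,4), (3,5), (4,5). Each pair (i,j) satisfies i < j and arr[i] > arr[j].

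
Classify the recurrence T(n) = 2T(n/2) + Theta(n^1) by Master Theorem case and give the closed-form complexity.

Master Theorem for T(n) = 2T(n/2) + O(n^1):

a = 2, b = 2, c = 1
log_b(a) = log_2(2) = 1.0000

Case 2: c = 1 = log_2(2) = 1.0000
T(n) = O(n^1 log n) = O(n log n)

For T(n) = 2T(n/2) + O(n^1): log_2(2) = 1.0000. This is Case 2 of the Master Theorem (c = log_b(a), equal work at all levels), giving O(n log n).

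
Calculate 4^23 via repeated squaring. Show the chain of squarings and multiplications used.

Computing 4^23 by squaring (build up from 4^1; each line after the first costs one multiplication):

4^1 = 4
4^2 = (4^1)^2 = 4^2 = 16
4^4 = (4^2)^2 = 16^2 = 256
4^5 = 4 * 4^4 = 4 * 256 = 1024
4^10 = (4^5)^2 = 1024^2 = 1048576
4^11 = 4 * 4^10 = 4 * 1048576 = 4194304
4^22 = (4^11)^2 = 4194304^2 = 17592186044416
4^23 = 4 * 4^22 = 4 * 17592186044416 = 70368744177664

Result: 70368744177664
Multiplications needed: 7 (7 lines after 4^1)

4^23 = 70368744177664. Using exponentiation by squaring, this requires 7 multiplications. The key idea: if the exponent is even, square the half-power; if odd, multiply by the base once.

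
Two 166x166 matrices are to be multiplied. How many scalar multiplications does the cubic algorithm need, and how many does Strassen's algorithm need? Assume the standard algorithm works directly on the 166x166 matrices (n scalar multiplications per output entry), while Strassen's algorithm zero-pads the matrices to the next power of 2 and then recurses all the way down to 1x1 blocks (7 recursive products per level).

Matrix multiplication for 166x166 matrices:

Strassen's algorithm requires power-of-2 dimensions. Pad 166x166 to 256x256 (next power of 2).

Standard algorithm: 166^3 = 4574296 multiplications
Strassen's algorithm: 7^(log2(256)) = 7^8 = 5764801 multiplications
Difference: 4574296 - 5764801 = -1190505 (Strassen uses MORE here due to padding overhead — for small or just-over-power-of-2 n, padding can outweigh the per-level savings)

Standard: 4574296 multiplications (166^3). Strassen: 5764801 multiplications (7^8, after padding to 256x256). Strassen reduces 8 recursive multiplications to 7 at each level.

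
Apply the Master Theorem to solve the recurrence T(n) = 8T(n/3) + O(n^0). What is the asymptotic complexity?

Master Theorem for T(n) = 8T(n/3) + O(n^0):

a = 8, b = 3, c = 0
log_b(a) = log_3(8) = 1.8928

Case 1: c = 0 < log_3(8) = 1.8928
T(n) = O(n^(log_3 8))

For T(n) = 8T(n/3) + O(n^0): log_3(8) = 1.8928. This is Case 1 of the Master Theorem (c < log_b(a), work dominated by leaves), giving O(n^(log_3 8)).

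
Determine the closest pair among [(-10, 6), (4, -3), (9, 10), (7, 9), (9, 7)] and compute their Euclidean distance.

Computing all pairwise distances among 5 points:

d((-10, 6), (4, -3)) = 16.6433
d((-10, 6), (9, 10)) = 19.4165
d((-10, 6), (7, 9)) = 17.2627
d((-10, 6), (9, 7)) = 19.0263
d((4, -3), (9, 10)) = 13.9284
d((4, -3), (7, 9)) = 12.3693
d((4, -3), (9, 7)) = 11.1803
d((9, 10), (7, 9)) = 2.2361 <-- minimum
d((9, 10), (9, 7)) = 3.0
d((7, 9), (9, 7)) = 2.8284

Closest pair: (9, 10) and (7, 9) with distance 2.2361

The closest pair is (9, 10) and (7, 9) with Euclidean distance 2.2361. For 5 points, brute-force pairwise comparison is shown above. For large n, the divide-and-conquer algorithm (sort by x, recurse on halves, check the dividing strip) achieves O(n log n).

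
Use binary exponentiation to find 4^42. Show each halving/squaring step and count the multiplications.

Computing 4^42 by squaring (build up from 4^1; each line after the first costs one multiplication):

4^1 = 4
4^2 = (4^1)^2 = 4^2 = 16
4^4 = (4^2)^2 = 16^2 = 256
4^5 = 4 * 4^4 = 4 * 256 = 1024
4^10 = (4^5)^2 = 1024^2 = 1048576
4^20 = (4^10)^2 = 1048576^2 = 1099511627776
4^21 = 4 * 4^20 = 4 * 1099511627776 = 4398046511104
4^42 = (4^21)^2 = 4398046511104^2 = 19342813113834066795298816

Result: 19342813113834066795298816
Multiplications needed: 7 (7 lines after 4^1)

4^42 = 19342813113834066795298816. Using exponentiation by squaring, this requires 7 multiplications. The key idea: if the exponent is even, square the half-power; if odd, multiply by the base once.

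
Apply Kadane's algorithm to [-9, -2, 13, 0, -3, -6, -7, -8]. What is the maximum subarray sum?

Using Kadane's algorithm on [-9, -2, 13, 0, -3, -6, -7, -8]:

Scanning through the array:
Position 1 (value -2): max_ending_here = -2, max_so_far = -2
Position 2 (value 13): max_ending_here = 13, max_so_far = 13
Position 3 (value 0): max_ending_here = 13, max_so_far = 13
Position 4 (value -3): max_ending_here = 10, max_so_far = 13
Position 5 (value -6): max_ending_here = 4, max_so_far = 13
Position 6 (value -7): max_ending_here = -3, max_so_far = 13
Position 7 (value -8): max_ending_here = -8, max_so_far = 13

Maximum subarray: [13]
Maximum sum: 13

The maximum subarray is [13] with sum 13. This subarray runs from index 2 to index 2.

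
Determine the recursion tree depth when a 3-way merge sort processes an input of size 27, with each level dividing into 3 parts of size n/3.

For divide and conquer with division factor 3:

Problem sizes at each level:
Level 0: 27
Level 1: 9
Level 2: 3
Level 3: 1

The root is level 0 and the size-1 base case is level 3 (the tree spans levels 0 through 3, i.e. 4 levels counting the root), so the depth is the number of divisions: log_3(27) = 3

The recursion tree depth is log_3(27) = 3. At each level, the problem size is divided by 3, so it takes 3 divisions to reduce to a base case of size 1. The algorithm makes 3 recursive calls at each level.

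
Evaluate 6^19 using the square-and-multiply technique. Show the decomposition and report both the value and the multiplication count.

Computing 6^19 by squaring (build up from 6^1; each line after the first costs one multiplication):

6^1 = 6
6^2 = (6^1)^2 = 6^2 = 36
6^4 = (6^2)^2 = 36^2 = 1296
6^8 = (6^4)^2 = 1296^2 = 1679616
6^9 = 6 * 6^8 = 6 * 1679616 = 10077696
6^18 = (6^9)^2 = 10077696^2 = 101559956668416
6^19 = 6 * 6^18 = 6 * 101559956668416 = 609359740010496

Result: 609359740010496
Multiplications needed: 6 (6 lines after 6^1)

6^19 = 609359740010496. Using exponentiation by squaring, this requires 6 multiplications. The key idea: if the exponent is even, square the half-power; if odd, multiply by the base once.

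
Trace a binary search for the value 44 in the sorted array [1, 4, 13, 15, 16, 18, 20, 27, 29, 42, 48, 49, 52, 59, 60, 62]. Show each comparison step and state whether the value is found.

Binary search for 44 in [1, 4, 13, 15, 16, 18, 20, 27, 29, 42, 48, 49, 52, 59, 60, 62]:

lo=0, hi=15, mid=7, arr[mid]=27 -> 27 < 44, search right half
lo=8, hi=15, mid=11, arr[mid]=49 -> 49 > 44, search left half
lo=8, hi=10, mid=9, arr[mid]=42 -> 42 < 44, search right half
lo=10, hi=10, mid=10, arr[mid]=48 -> 48 > 44, search left half
lo=10 > hi=9, target 44 not found

Binary search determines that 44 is not in the array after 4 comparisons. The search space was exhausted without finding the target.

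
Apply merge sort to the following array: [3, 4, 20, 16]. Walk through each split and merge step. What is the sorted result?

Merge sort trace:

Split: [3, 4, 20, 16] -> [3, 4] and [20, 16]
  Split: [3, 4] -> [3] and [4]
  Merge: [3] + [4] -> [3, 4]
  Split: [20, 16] -> [20] and [16]
  Merge: [20] + [16] -> [16, 20]
Merge: [3, 4] + [16, 20] -> [3, 4, 16, 20]

Final sorted array: [3, 4, 16, 20]

The merge sort proceeds by recursively splitting the array and merging sorted halves.
After all merges, the sorted array is [3, 4, 16, 20].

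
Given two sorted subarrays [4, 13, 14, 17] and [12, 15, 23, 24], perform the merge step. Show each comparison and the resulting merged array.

Merging process:

Compare 4 vs 12: take 4 from left. Merged: [4]
Compare 13 vs 12: take 12 from right. Merged: [4, 12]
Compare 13 vs 15: take 13 from left. Merged: [4, 12, 13]
Compare 14 vs 15: take 14 from left. Merged: [4, 12, 13, 14]
Compare 17 vs 15: take 15 from right. Merged: [4, 12, 13, 14, 15]
Compare 17 vs 23: take 17 from left. Merged: [4, 12, 13, 14, 15, 17]
Append remaining from right: [23, 24]. Merged: [4, 12, 13, 14, 15, 17, 23, 24]

Final merged array: [4, 12, 13, 14, 15, 17, 23, 24]
Total comparisons: 6

The merged array is [4, 12, 13, 14, 15, 17, 23, 24], requiring 6 comparisons. The merge step runs in O(n) time where n is the total number of elements.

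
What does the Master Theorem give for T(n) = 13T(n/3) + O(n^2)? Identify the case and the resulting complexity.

Master Theorem for T(n) = 13T(n/3) + O(n^2):

a = 13, b = 3, c = 2
log_b(a) = log_3(13) = 2.3347

Case 1: c = 2 < log_3(13) = 2.3347
T(n) = O(n^(log_3 13))

For T(n) = 13T(n/3) + O(n^2): log_3(13) = 2.3347. This is Case 1 of the Master Theorem (c < log_b(a), work dominated by leaves), giving O(n^(log_3 13)).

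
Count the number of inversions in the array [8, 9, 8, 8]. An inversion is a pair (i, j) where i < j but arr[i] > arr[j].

Finding inversions in [8, 9, 8, 8]:

(1, 2): arr[1]=9 > arr[2]=8
(1, 3): arr[1]=9 > arr[3]=8

Total inversions: 2

The array has 2 inversion(s): (1,2), (1,3). Each pair (i,j) satisfies i < j and arr[i] > arr[j].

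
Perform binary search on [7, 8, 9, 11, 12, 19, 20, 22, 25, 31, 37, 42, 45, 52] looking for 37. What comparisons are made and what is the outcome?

Binary search for 37 in [7, 8, 9, 11, 12, 19, 20, 22, 25, 31, 37, 42, 45, 52]:

lo=0, hi=13, mid=6, arr[mid]=20 -> 20 < 37, search right half
lo=7, hi=13, mid=10, arr[mid]=37 -> Found target at index 10!

Binary search finds 37 at index 10 after 2 comparisons. The search repeatedly halves the search space by comparing with the middle element.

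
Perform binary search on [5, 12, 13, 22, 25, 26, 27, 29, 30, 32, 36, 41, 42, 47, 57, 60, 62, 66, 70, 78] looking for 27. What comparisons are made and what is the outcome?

Binary search for 27 in [5, 12, 13, 22, 25, 26, 27, 29, 30, 32, 36, 41, 42, 47, 57, 60, 62, 66, 70, 78]:

lo=0, hi=19, mid=9, arr[mid]=32 -> 32 > 27, search left half
lo=0, hi=8, mid=4, arr[mid]=25 -> 25 < 27, search right half
lo=5, hi=8, mid=6, arr[mid]=27 -> Found target at index 6!

Binary search finds 27 at index 6 after 3 comparisons. The search repeatedly halves the search space by comparing with the middle element.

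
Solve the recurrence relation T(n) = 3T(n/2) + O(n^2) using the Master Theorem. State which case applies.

Master Theorem for T(n) = 3T(n/2) + O(n^2):

a = 3, b = 2, c = 2
log_b(a) = log_2(3) = 1.5850

Case 3: c = 2 > log_2(3) = 1.5850
T(n) = O(n^2) = O(n^2)

For T(n) = 3T(n/2) + O(n^2): log_2(3) = 1.5850. This is Case 3 of the Master Theorem (c > log_b(a), work dominated by root), giving O(n^2).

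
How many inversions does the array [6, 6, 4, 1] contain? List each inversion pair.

Finding inversions in [6, 6, 4, 1]:

(0, 2): arr[0]=6 > arr[2]=4
(0, 3): arr[0]=6 > arr[3]=1
(1, 2): arr[1]=6 > arr[2]=4
(1, 3): arr[1]=6 > arr[3]=1
(2, 3): arr[2]=4 > arr[3]=1

Total inversions: 5

The array has 5 inversion(s): (0,2), (0,3), (1,2), (1,3), (2,3). Each pair (i,j) satisfies i < j and arr[i] > arr[j].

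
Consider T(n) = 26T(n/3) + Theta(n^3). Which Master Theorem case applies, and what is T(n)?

Master Theorem for T(n) = 26T(n/3) + O(n^3):

a = 26, b = 3, c = 3
log_b(a) = log_3(26) = 2.9656

Case 3: c = 3 > log_3(26) = 2.9656
T(n) = O(n^3) = O(n^3)

For T(n) = 26T(n/3) + O(n^3): log_3(26) = 2.9656. This is Case 3 of the Master Theorem (c > log_b(a), work dominated by root), giving O(n^3).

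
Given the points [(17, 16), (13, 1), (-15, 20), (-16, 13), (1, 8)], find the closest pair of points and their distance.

Computing all pairwise distances among 5 points:

d((17, 16), (13, 1)) = 15.5242
d((17, 16), (-15, 20)) = 32.249
d((17, 16), (-16, 13)) = 33.1361
d((17, 16), (1, 8)) = 17.8885
d((13, 1), (-15, 20)) = 33.8378
d((13, 1), (-16, 13)) = 31.3847
d((13, 1), (1, 8)) = 13.8924
d((-15, 20), (-16, 13)) = 7.0711 <-- minimum
d((-15, 20), (1, 8)) = 20.0
d((-16, 13), (1, 8)) = 17.72

Closest pair: (-15, 20) and (-16, 13) with distance 7.0711

The closest pair is (-15, 20) and (-16, 13) with Euclidean distance 7.0711. For 5 points, brute-force pairwise comparison is shown above. For large n, the divide-and-conquer algorithm (sort by x, recurse on halves, check the dividing strip) achieves O(n log n).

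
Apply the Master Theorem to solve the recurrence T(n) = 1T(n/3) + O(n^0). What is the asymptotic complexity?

Master Theorem for T(n) = 1T(n/3) + O(n^0):

a = 1, b = 3, c = 0
log_b(a) = log_3(1) = 0.0000

Case 2: c = 0 = log_3(1) = 0.0000
T(n) = O(n^0 log n) = O(log n)

For T(n) = 1T(n/3) + O(n^0): log_3(1) = 0.0000. This is Case 2 of the Master Theorem (c = log_b(a), equal work at all levels), giving O(log n).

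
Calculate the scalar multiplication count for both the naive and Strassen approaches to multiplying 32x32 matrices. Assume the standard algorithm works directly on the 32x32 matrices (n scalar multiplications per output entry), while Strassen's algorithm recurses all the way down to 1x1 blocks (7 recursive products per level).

Matrix multiplication for 32x32 matrices:

Standard algorithm: 32^3 = 32768 multiplications
Strassen's algorithm: 7^(log2(32)) = 7^5 = 16807 multiplications
Savings: 32768 - 16807 = 15961 multiplications

Standard: 32768 multiplications (32^3). Strassen: 16807 multiplications (7^5). Strassen reduces 8 recursive multiplications to 7 at each level.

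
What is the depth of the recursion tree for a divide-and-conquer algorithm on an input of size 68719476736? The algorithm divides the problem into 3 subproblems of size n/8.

For divide and conquer with division factor 8:

Problem sizes at each level:
Level 0: 68719476736
Level 1: 8589934592
Level 2: 1073741824
Level 3: 134217728
Level 4: 16777216
Level 5: 2097152
Level 6: 262144
Level 7: 32768
Level 8: 4096
Level 9: 512
Level 10: 64
Level 11: 8
Level 12: 1

The root is level 0 and the size-1 base case is level 12 (the tree spans levels 0 through 12, i.e. 13 levels counting the root), so the depth is the number of divisions: log_8(68719476736) = 12

The recursion tree depth is log_8(68719476736) = 12. At each level, the problem size is divided by 8, so it takes 12 divisions to reduce to a base case of size 1. The algorithm makes 3 recursive calls at each level.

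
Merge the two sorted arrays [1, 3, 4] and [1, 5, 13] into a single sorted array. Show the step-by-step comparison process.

Merging process:

Compare 1 vs 1: take 1 from left. Merged: [1]
Compare 3 vs 1: take 1 from right. Merged: [1, 1]
Compare 3 vs 5: take 3 from left. Merged: [1, 1, 3]
Compare 4 vs 5: take 4 from left. Merged: [1, 1, 3, 4]
Append remaining from right: [5, 13]. Merged: [1, 1, 3, 4, 5, 13]

Final merged array: [1, 1, 3, 4, 5, 13]
Total comparisons: 4

The merged array is [1, 1, 3, 4, 5, 13], requiring 4 comparisons. The merge step runs in O(n) time where n is the total number of elements.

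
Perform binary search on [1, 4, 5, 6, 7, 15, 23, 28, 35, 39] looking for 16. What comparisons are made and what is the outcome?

Binary search for 16 in [1, 4, 5, 6, 7, 15, 23, 28, 35, 39]:

lo=0, hi=9, mid=4, arr[mid]=7 -> 7 < 16, search right half
lo=5, hi=9, mid=7, arr[mid]=28 -> 28 > 16, search left half
lo=5, hi=6, mid=5, arr[mid]=15 -> 15 < 16, search right half
lo=6, hi=6, mid=6, arr[mid]=23 -> 23 > 16, search left half
lo=6 > hi=5, target 16 not found

Binary search determines that 16 is not in the array after 4 comparisons. The search space was exhausted without finding the target.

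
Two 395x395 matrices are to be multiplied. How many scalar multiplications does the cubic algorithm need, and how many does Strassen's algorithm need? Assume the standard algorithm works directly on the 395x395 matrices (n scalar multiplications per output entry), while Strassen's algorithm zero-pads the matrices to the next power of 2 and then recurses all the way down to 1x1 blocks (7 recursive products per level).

Matrix multiplication for 395x395 matrices:

Strassen's algorithm requires power-of-2 dimensions. Pad 395x395 to 512x512 (next power of 2).

Standard algorithm: 395^3 = 61629875 multiplications
Strassen's algorithm: 7^(log2(512)) = 7^9 = 40353607 multiplications
Savings: 61629875 - 40353607 = 21276268 multiplications

Standard: 61629875 multiplications (395^3). Strassen: 40353607 multiplications (7^9, after padding to 512x512). Strassen reduces 8 recursive multiplications to 7 at each level.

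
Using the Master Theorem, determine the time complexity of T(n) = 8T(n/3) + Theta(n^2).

Master Theorem for T(n) = 8T(n/3) + O(n^2):

a = 8, b = 3, c = 2
log_b(a) = log_3(8) = 1.8928

Case 3: c = 2 > log_3(8) = 1.8928
T(n) = O(n^2) = O(n^2)

For T(n) = 8T(n/3) + O(n^2): log_3(8) = 1.8928. This is Case 3 of the Master Theorem (c > log_b(a), work dominated by root), giving O(n^2).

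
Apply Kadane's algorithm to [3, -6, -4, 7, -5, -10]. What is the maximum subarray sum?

Using Kadane's algorithm on [3, -6, -4, 7, -5, -10]:

Scanning through the array:
Position 1 (value -6): max_ending_here = -3, max_so_far = 3
Position 2 (value -4): max_ending_here = -4, max_so_far = 3
Position 3 (value 7): max_ending_here = 7, max_so_far = 7
Position 4 (value -5): max_ending_here = 2, max_so_far = 7
Position 5 (value -10): max_ending_here = -8, max_so_far = 7

Maximum subarray: [7]
Maximum sum: 7

The maximum subarray is [7] with sum 7. This subarray runs from index 3 to index 3.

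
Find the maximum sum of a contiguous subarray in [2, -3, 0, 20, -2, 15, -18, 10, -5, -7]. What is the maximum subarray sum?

Using Kadane's algorithm on [2, -3, 0, 20, -2, 15, -18, 10, -5, -7]:

Scanning through the array:
Position 1 (value -3): max_ending_here = -1, max_so_far = 2
Position 2 (value 0): max_ending_here = 0, max_so_far = 2
Position 3 (value 20): max_ending_here = 20, max_so_far = 20
Position 4 (value -2): max_ending_here = 18, max_so_far = 20
Position 5 (value 15): max_ending_here = 33, max_so_far = 33
Position 6 (value -18): max_ending_here = 15, max_so_far = 33
Position 7 (value 10): max_ending_here = 25, max_so_far = 33
Position 8 (value -5): max_ending_here = 20, max_so_far = 33
Position 9 (value -7): max_ending_here = 13, max_so_far = 33

Maximum subarray: [0, 20, -2, 15]
Maximum sum: 33

The maximum subarray is [0, 20, -2, 15] with sum 33. This subarray runs from index 2 to index 5.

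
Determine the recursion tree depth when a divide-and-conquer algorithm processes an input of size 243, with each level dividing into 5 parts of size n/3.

For divide and conquer with division factor 3:

Problem sizes at each level:
Level 0: 243
Level 1: 81
Level 2: 27
Level 3: 9
Level 4: 3
Level 5: 1

The root is level 0 and the size-1 base case is level 5 (the tree spans levels 0 through 5, i.e. 6 levels counting the root), so the depth is the number of divisions: log_3(243) = 5

The recursion tree depth is log_3(243) = 5. At each level, the problem size is divided by 3, so it takes 5 divisions to reduce to a base case of size 1. The algorithm makes 5 recursive calls at each level.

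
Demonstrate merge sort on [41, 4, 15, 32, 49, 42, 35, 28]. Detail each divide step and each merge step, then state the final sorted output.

Merge sort trace:

Split: [41, 4, 15, 32, 49, 42, 35, 28] -> [41, 4, 15, 32] and [49, 42, 35, 28]
  Split: [41, 4, 15, 32] -> [41, 4] and [15, 32]
    Split: [41, 4] -> [41] and [4]
    Merge: [41] + [4] -> [4, 41]
    Split: [15, 32] -> [15] and [32]
    Merge: [15] + [32] -> [15, 32]
  Merge: [4, 41] + [15, 32] -> [4, 15, 32, 41]
  Split: [49, 42, 35, 28] -> [49, 42] and [35, 28]
    Split: [49, 42] -> [49] and [42]
    Merge: [49] + [42] -> [42, 49]
    Split: [35, 28] -> [35] and [28]
    Merge: [35] + [28] -> [28, 35]
  Merge: [42, 49] + [28, 35] -> [28, 35, 42, 49]
Merge: [4, 15, 32, 41] + [28, 35, 42, 49] -> [4, 15, 28, 32, 35, 41, 42, 49]

Final sorted array: [4, 15, 28, 32, 35, 41, 42, 49]

The merge sort proceeds by recursively splitting the array and merging sorted halves.
After all merges, the sorted array is [4, 15, 28, 32, 35, 41, 42, 49].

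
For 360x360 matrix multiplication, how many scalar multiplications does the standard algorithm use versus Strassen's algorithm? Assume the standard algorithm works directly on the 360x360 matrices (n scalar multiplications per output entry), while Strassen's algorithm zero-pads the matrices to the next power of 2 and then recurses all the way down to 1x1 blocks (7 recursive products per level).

Matrix multiplication for 360x360 matrices:

Strassen's algorithm requires power-of-2 dimensions. Pad 360x360 to 512x512 (next power of 2).

Standard algorithm: 360^3 = 46656000 multiplications
Strassen's algorithm: 7^(log2(512)) = 7^9 = 40353607 multiplications
Savings: 46656000 - 40353607 = 6302393 multiplications

Standard: 46656000 multiplications (360^3). Strassen: 40353607 multiplications (7^9, after padding to 512x512). Strassen reduces 8 recursive multiplications to 7 at each level.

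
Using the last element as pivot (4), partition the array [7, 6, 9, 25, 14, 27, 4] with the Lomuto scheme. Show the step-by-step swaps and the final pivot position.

Lomuto partition with pivot = 4:

Initial array: [7, 6, 9, 25, 14, 27, 4]

arr[0]=7 > 4: no swap
arr[1]=6 > 4: no swap
arr[2]=9 > 4: no swap
arr[3]=25 > 4: no swap
arr[4]=14 > 4: no swap
arr[5]=27 > 4: no swap

Place pivot at position 0: [4, 6, 9, 25, 14, 27, 7]
Pivot position: 0

After partitioning with pivot 4, the array becomes [4, 6, 9, 25, 14, 27, 7]. The pivot is placed at index 0. All elements to the left of the pivot are <= 4, and all elements to the right are > 4.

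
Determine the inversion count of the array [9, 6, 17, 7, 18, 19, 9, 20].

Finding inversions in [9, 6, 17, 7, 18, 19, 9, 20]:

(0, 1): arr[0]=9 > arr[1]=6
(0, 3): arr[0]=9 > arr[3]=7
(2, 3): arr[2]=17 > arr[3]=7
(2, 6): arr[2]=17 > arr[6]=9
(4, 6): arr[4]=18 > arr[6]=9
(5, 6): arr[5]=19 > arr[6]=9

Total inversions: 6

The array has 6 inversion(s): (0,1), (0,3), (2,3), (2,6), (4,6), (5,6). Each pair (i,j) satisfies i < j and arr[i] > arr[j].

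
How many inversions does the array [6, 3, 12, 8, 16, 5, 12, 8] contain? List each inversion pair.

Finding inversions in [6, 3, 12, 8, 16, 5, 12, 8]:

(0, 1): arr[0]=6 > arr[1]=3
(0, 5): arr[0]=6 > arr[5]=5
(2, 3): arr[2]=12 > arr[3]=8
(2, 5): arr[2]=12 > arr[5]=5
(2, 7): arr[2]=12 > arr[7]=8
(3, 5): arr[3]=8 > arr[5]=5
(4, 5): arr[4]=16 > arr[5]=5
(4, 6): arr[4]=16 > arr[6]=12
(4, 7): arr[4]=16 > arr[7]=8
(6, 7): arr[6]=12 > arr[7]=8

Total inversions: 10

The array has 10 inversion(s): (0,1), (0,5), (2,3), (2,5), (2,7), (3,5), (4,5), (4,6), (4,7), (6,7). Each pair (i,j) satisfies i < j and arr[i] > arr[j].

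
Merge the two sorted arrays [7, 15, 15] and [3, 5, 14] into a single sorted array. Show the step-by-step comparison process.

Merging process:

Compare 7 vs 3: take 3 from right. Merged: [3]
Compare 7 vs 5: take 5 from right. Merged: [3, 5]
Compare 7 vs 14: take 7 from left. Merged: [3, 5, 7]
Compare 15 vs 14: take 14 from right. Merged: [3, 5, 7, 14]
Append remaining from left: [15, 15]. Merged: [3, 5, 7, 14, 15, 15]

Final merged array: [3, 5, 7, 14, 15, 15]
Total comparisons: 4

The merged array is [3, 5, 7, 14, 15, 15], requiring 4 comparisons. The merge step runs in O(n) time where n is the total number of elements.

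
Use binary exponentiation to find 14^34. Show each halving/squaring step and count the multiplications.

Computing 14^34 by squaring (build up from 14^1; each line after the first costs one multiplication):

14^1 = 14
14^2 = (14^1)^2 = 14^2 = 196
14^4 = (14^2)^2 = 196^2 = 38416
14^8 = (14^4)^2 = 38416^2 = 1475789056
14^16 = (14^8)^2 = 1475789056^2 = 2177953337809371136
14^17 = 14 * 14^16 = 14 * 2177953337809371136 = 30491346729331195904
14^34 = (14^17)^2 = 30491346729331195904^2 = 929722225368296217729286886758826377216

Result: 929722225368296217729286886758826377216
Multiplications needed: 6 (6 lines after 14^1)

14^34 = 929722225368296217729286886758826377216. Using exponentiation by squaring, this requires 6 multiplications. The key idea: if the exponent is even, square the half-power; if odd, multiply by the base once.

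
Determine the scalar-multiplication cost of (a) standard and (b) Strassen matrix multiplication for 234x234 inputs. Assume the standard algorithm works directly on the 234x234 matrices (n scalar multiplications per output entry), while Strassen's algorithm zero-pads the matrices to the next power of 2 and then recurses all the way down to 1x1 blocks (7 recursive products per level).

Matrix multiplication for 234x234 matrices:

Strassen's algorithm requires power-of-2 dimensions. Pad 234x234 to 256x256 (next power of 2).

Standard algorithm: 234^3 = 12812904 multiplications
Strassen's algorithm: 7^(log2(256)) = 7^8 = 5764801 multiplications
Savings: 12812904 - 5764801 = 7048103 multiplications

Standard: 12812904 multiplications (234^3). Strassen: 5764801 multiplications (7^8, after padding to 256x256). Strassen reduces 8 recursive multiplications to 7 at each level.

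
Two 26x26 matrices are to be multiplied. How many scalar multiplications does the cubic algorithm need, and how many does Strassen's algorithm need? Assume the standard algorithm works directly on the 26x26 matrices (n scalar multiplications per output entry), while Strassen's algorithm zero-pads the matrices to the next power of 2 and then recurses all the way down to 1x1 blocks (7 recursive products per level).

Matrix multiplication for 26x26 matrices:

Strassen's algorithm requires power-of-2 dimensions. Pad 26x26 to 32x32 (next power of 2).

Standard algorithm: 26^3 = 17576 multiplications
Strassen's algorithm: 7^(log2(32)) = 7^5 = 16807 multiplications
Savings: 17576 - 16807 = 769 multiplications

Standard: 17576 multiplications (26^3). Strassen: 16807 multiplications (7^5, after padding to 32x32). Strassen reduces 8 recursive multiplications to 7 at each level.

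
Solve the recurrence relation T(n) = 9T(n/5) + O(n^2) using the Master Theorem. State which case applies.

Master Theorem for T(n) = 9T(n/5) + O(n^2):

a = 9, b = 5, c = 2
log_b(a) = log_5(9) = 1.3652

Case 3: c = 2 > log_5(9) = 1.3652
T(n) = O(n^2) = O(n^2)

For T(n) = 9T(n/5) + O(n^2): log_5(9) = 1.3652. This is Case 3 of the Master Theorem (c > log_b(a), work dominated by root), giving O(n^2).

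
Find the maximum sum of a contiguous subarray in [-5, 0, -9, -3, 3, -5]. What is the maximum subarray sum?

Using Kadane's algorithm on [-5, 0, -9, -3, 3, -5]:

Scanning through the array:
Position 1 (value 0): max_ending_here = 0, max_so_far = 0
Position 2 (value -9): max_ending_here = -9, max_so_far = 0
Position 3 (value -3): max_ending_here = -3, max_so_far = 0
Position 4 (value 3): max_ending_here = 3, max_so_far = 3
Position 5 (value -5): max_ending_here = -2, max_so_far = 3

Maximum subarray: [3]
Maximum sum: 3

The maximum subarray is [3] with sum 3. This subarray runs from index 4 to index 4.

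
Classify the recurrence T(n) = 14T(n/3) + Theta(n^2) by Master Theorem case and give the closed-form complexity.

Master Theorem for T(n) = 14T(n/3) + O(n^2):

a = 14, b = 3, c = 2
log_b(a) = log_3(14) = 2.4022

Case 1: c = 2 < log_3(14) = 2.4022
T(n) = O(n^(log_3 14))

For T(n) = 14T(n/3) + O(n^2): log_3(14) = 2.4022. This is Case 1 of the Master Theorem (c < log_b(a), work dominated by leaves), giving O(n^(log_3 14)).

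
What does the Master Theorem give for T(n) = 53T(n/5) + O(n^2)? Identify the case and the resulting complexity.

Master Theorem for T(n) = 53T(n/5) + O(n^2):

a = 53, b = 5, c = 2
log_b(a) = log_5(53) = 2.4669

Case 1: c = 2 < log_5(53) = 2.4669
T(n) = O(n^(log_5 53))

For T(n) = 53T(n/5) + O(n^2): log_5(53) = 2.4669. This is Case 1 of the Master Theorem (c < log_b(a), work dominated by leaves), giving O(n^(log_5 53)).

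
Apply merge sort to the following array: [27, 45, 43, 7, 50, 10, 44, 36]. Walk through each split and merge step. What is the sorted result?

Merge sort trace:

Split: [27, 45, 43, 7, 50, 10, 44, 36] -> [27, 45, 43, 7] and [50, 10, 44, 36]
  Split: [27, 45, 43, 7] -> [27, 45] and [43, 7]
    Split: [27, 45] -> [27] and [45]
    Merge: [27] + [45] -> [27, 45]
    Split: [43, 7] -> [43] and [7]
    Merge: [43] + [7] -> [7, 43]
  Merge: [27, 45] + [7, 43] -> [7, 27, 43, 45]
  Split: [50, 10, 44, 36] -> [50, 10] and [44, 36]
    Split: [50, 10] -> [50] and [10]
    Merge: [50] + [10] -> [10, 50]
    Split: [44, 36] -> [44] and [36]
    Merge: [44] + [36] -> [36, 44]
  Merge: [10, 50] + [36, 44] -> [10, 36, 44, 50]
Merge: [7, 27, 43, 45] + [10, 36, 44, 50] -> [7, 10, 27, 36, 43, 44, 45, 50]

Final sorted array: [7, 10, 27, 36, 43, 44, 45, 50]

The merge sort proceeds by recursively splitting the array and merging sorted halves.
After all merges, the sorted array is [7, 10, 27, 36, 43, 44, 45, 50].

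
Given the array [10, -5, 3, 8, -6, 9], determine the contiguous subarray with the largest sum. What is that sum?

Using Kadane's algorithm on [10, -5, 3, 8, -6, 9]:

Scanning through the array:
Position 1 (value -5): max_ending_here = 5, max_so_far = 10
Position 2 (value 3): max_ending_here = 8, max_so_far = 10
Position 3 (value 8): max_ending_here = 16, max_so_far = 16
Position 4 (value -6): max_ending_here = 10, max_so_far = 16
Position 5 (value 9): max_ending_here = 19, max_so_far = 19

Maximum subarray: [10, -5, 3, 8, -6, 9]
Maximum sum: 19

The maximum subarray is [10, -5, 3, 8, -6, 9] with sum 19. This subarray runs from index 0 to index 5.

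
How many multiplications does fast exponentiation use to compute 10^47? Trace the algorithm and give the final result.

Computing 10^47 by squaring (build up from 10^1; each line after the first costs one multiplication):

10^1 = 10
10^2 = (10^1)^2 = 10^2 = 100
10^4 = (10^2)^2 = 100^2 = 10000
10^5 = 10 * 10^4 = 10 * 10000 = 100000
10^10 = (10^5)^2 = 100000^2 = 10000000000
10^11 = 10 * 10^10 = 10 * 10000000000 = 100000000000
10^22 = (10^11)^2 = 100000000000^2 = 10000000000000000000000
10^23 = 10 * 10^22 = 10 * 10000000000000000000000 = 100000000000000000000000
10^46 = (10^23)^2 = 100000000000000000000000^2 = 10000000000000000000000000000000000000000000000
10^47 = 10 * 10^46 = 10 * 10000000000000000000000000000000000000000000000 = 100000000000000000000000000000000000000000000000

Result: 100000000000000000000000000000000000000000000000
Multiplications needed: 9 (9 lines after 10^1)

10^47 = 100000000000000000000000000000000000000000000000. Using exponentiation by squaring, this requires 9 multiplications. The key idea: if the exponent is even, square the half-power; if odd, multiply by the base once.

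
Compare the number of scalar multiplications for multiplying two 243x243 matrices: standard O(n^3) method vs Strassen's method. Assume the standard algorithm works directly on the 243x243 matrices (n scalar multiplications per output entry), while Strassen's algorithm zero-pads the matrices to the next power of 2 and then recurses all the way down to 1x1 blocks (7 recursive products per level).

Matrix multiplication for 243x243 matrices:

Strassen's algorithm requires power-of-2 dimensions. Pad 243x243 to 256x256 (next power of 2).

Standard algorithm: 243^3 = 14348907 multiplications
Strassen's algorithm: 7^(log2(256)) = 7^8 = 5764801 multiplications
Savings: 14348907 - 5764801 = 8584106 multiplications

Standard: 14348907 multiplications (243^3). Strassen: 5764801 multiplications (7^8, after padding to 256x256). Strassen reduces 8 recursive multiplications to 7 at each level.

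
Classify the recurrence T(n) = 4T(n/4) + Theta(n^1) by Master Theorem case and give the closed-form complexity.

Master Theorem for T(n) = 4T(n/4) + O(n^1):

a = 4, b = 4, c = 1
log_b(a) = log_4(4) = 1.0000

Case 2: c = 1 = log_4(4) = 1.0000
T(n) = O(n^1 log n) = O(n log n)

For T(n) = 4T(n/4) + O(n^1): log_4(4) = 1.0000. This is Case 2 of the Master Theorem (c = log_b(a), equal work at all levels), giving O(n log n).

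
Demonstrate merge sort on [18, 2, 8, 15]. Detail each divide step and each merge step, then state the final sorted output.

Merge sort trace:

Split: [18, 2, 8, 15] -> [18, 2] and [8, 15]
  Split: [18, 2] -> [18] and [2]
  Merge: [18] + [2] -> [2, 18]
  Split: [8, 15] -> [8] and [15]
  Merge: [8] + [15] -> [8, 15]
Merge: [2, 18] + [8, 15] -> [2, 8, 15, 18]

Final sorted array: [2, 8, 15, 18]

The merge sort proceeds by recursively splitting the array and merging sorted halves.
After all merges, the sorted array is [2, 8, 15, 18].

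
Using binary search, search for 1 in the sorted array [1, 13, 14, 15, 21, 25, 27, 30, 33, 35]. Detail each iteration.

Binary search for 1 in [1, 13, 14, 15, 21, 25, 27, 30, 33, 35]:

lo=0, hi=9, mid=4, arr[mid]=21 -> 21 > 1, search left half
lo=0, hi=3, mid=1, arr[mid]=13 -> 13 > 1, search left half
lo=0, hi=0, mid=0, arr[mid]=1 -> Found target at index 0!

Binary search finds 1 at index 0 after 3 comparisons. The search repeatedly halves the search space by comparing with the middle element.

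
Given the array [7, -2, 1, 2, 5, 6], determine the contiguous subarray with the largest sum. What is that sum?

Using Kadane's algorithm on [7, -2, 1, 2, 5, 6]:

Scanning through the array:
Position 1 (value -2): max_ending_here = 5, max_so_far = 7
Position 2 (value 1): max_ending_here = 6, max_so_far = 7
Position 3 (value 2): max_ending_here = 8, max_so_far = 8
Position 4 (value 5): max_ending_here = 13, max_so_far = 13
Position 5 (value 6): max_ending_here = 19, max_so_far = 19

Maximum subarray: [7, -2, 1, 2, 5, 6]
Maximum sum: 19

The maximum subarray is [7, -2, 1, 2, 5, 6] with sum 19. This subarray runs from index 0 to index 5.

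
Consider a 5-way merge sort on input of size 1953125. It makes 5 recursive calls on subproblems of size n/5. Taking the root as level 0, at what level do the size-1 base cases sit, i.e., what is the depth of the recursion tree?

For divide and conquer with division factor 5:

Problem sizes at each level:
Level 0: 1953125
Level 1: 390625
Level 2: 78125
Level 3: 15625
Level 4: 3125
Level 5: 625
Level 6: 125
Level 7: 25
Level 8: 5
Level 9: 1

The root is level 0 and the size-1 base case is level 9 (the tree spans levels 0 through 9, i.e. 10 levels counting the root), so the depth is the number of divisions: log_5(1953125) = 9

The recursion tree depth is log_5(1953125) = 9. At each level, the problem size is divided by 5, so it takes 9 divisions to reduce to a base case of size 1. The algorithm makes 5 recursive calls at each level.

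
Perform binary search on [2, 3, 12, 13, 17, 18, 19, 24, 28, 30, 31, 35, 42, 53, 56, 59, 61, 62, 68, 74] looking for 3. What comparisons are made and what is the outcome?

Binary search for 3 in [2, 3, 12, 13, 17, 18, 19, 24, 28, 30, 31, 35, 42, 53, 56, 59, 61, 62, 68, 74]:

lo=0, hi=19, mid=9, arr[mid]=30 -> 30 > 3, search left half
lo=0, hi=8, mid=4, arr[mid]=17 -> 17 > 3, search left half
lo=0, hi=3, mid=1, arr[mid]=3 -> Found target at index 1!

Binary search finds 3 at index 1 after 3 comparisons. The search repeatedly halves the search space by comparing with the middle element.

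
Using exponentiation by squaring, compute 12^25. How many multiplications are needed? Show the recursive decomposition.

Computing 12^25 by squaring (build up from 12^1; each line after the first costs one multiplication):

12^1 = 12
12^2 = (12^1)^2 = 12^2 = 144
12^3 = 12 * 12^2 = 12 * 144 = 1728
12^6 = (12^3)^2 = 1728^2 = 2985984
12^12 = (12^6)^2 = 2985984^2 = 8916100448256
12^24 = (12^12)^2 = 8916100448256^2 = 79496847203390844133441536
12^25 = 12 * 12^24 = 12 * 79496847203390844133441536 = 953962166440690129601298432

Result: 953962166440690129601298432
Multiplications needed: 6 (6 lines after 12^1)

12^25 = 953962166440690129601298432. Using exponentiation by squaring, this requires 6 multiplications. The key idea: if the exponent is even, square the half-power; if odd, multiply by the base once.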